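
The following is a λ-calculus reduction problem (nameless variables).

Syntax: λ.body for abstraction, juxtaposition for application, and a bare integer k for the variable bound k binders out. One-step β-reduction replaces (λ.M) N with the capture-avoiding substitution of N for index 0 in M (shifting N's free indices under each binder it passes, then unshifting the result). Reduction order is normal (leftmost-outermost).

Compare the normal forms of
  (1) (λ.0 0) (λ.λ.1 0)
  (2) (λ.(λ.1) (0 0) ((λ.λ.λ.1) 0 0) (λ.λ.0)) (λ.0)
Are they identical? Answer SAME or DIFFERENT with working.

Answer: DIFFERENT — A ⇓ λ.λ.1 0, B ⇓ λ.0

Reduction:
Term A:
  start: (λ.0 0) (λ.λ.1 0)
  [1] (λ.λ.1 0) (λ.λ.1 0)
  [2] λ.(λ.λ.1 0) 0
  [3] λ.λ.1 0

Term B:
  start: (λ.(λ.1) (0 0) ((λ.λ.λ.1) 0 0) (λ.λ.0)) (λ.0)
  [1] (λ.λ.0) ((λ.0) (λ.0)) ((λ.λ.λ.1) (λ.0) (λ.0)) (λ.λ.0)
  [2] (λ.0) ((λ.λ.λ.1) (λ.0) (λ.0)) (λ.λ.0)
  [3] (λ.λ.λ.1) (λ.0) (λ.0) (λ.λ.0)
  [4] (λ.λ.1) (λ.0) (λ.λ.0)
  [5] (λ.λ.0) (λ.λ.0)
  [6] λ.0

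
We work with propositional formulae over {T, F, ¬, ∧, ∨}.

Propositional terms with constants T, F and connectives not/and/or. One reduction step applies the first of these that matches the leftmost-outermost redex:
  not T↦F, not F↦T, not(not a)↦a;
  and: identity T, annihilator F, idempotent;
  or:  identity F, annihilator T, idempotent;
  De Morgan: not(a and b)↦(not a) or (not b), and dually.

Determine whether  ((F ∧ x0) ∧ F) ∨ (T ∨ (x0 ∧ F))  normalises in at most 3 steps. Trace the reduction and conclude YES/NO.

  start: ((F ∧ x0) ∧ F) ∨ (T ∨ (x0 ∧ F))
  step 1: F ∨ (T ∨ (x0 ∧ F))
  step 2: T ∨ (x0 ∧ F)
  step 3: T

Answer: YES — reaches normal form T in 3 ≤ 3 steps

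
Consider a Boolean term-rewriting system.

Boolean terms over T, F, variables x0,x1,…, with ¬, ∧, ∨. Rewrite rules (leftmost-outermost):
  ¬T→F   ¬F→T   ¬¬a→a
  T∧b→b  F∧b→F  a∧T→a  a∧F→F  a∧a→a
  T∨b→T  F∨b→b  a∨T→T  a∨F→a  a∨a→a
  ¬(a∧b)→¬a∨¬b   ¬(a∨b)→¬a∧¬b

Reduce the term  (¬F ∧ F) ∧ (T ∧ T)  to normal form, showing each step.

Answer: normal form = F  (in 2 steps)

Working:
  start: (¬F ∧ F) ∧ (T ∧ T)
  [1] F ∧ (T ∧ T)
  [2] F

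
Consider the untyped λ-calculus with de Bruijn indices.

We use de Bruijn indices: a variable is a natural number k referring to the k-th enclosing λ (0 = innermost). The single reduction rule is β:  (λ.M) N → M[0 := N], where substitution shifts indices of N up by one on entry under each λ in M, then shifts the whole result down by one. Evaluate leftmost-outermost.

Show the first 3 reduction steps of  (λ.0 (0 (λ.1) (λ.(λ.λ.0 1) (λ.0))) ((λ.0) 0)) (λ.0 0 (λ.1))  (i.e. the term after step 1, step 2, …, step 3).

  start: (λ.0 (0 (λ.1) (λ.(λ.λ.0 1) (λ.0))) ((λ.0) 0)) (λ.0 0 (λ.1))
  step 1: (λ.0 0 (λ.1)) ((λ.0 0 (λ.1)) (λ.λ.0 0 (λ.1)) (λ.(λ.λ.0 1) (λ.0))) ((λ.0) (λ.0 0 (λ.1)))
  step 2: (λ.0 0 (λ.1)) (λ.λ.0 0 (λ.1)) (λ.(λ.λ.0 1) (λ.0)) ((λ.0 0 (λ.1)) (λ.λ.0 0 (λ.1)) (λ.(λ.λ.0 1) (λ.0))) (λ.(λ.0 0 (λ.1)) (λ.λ.0 0 (λ.1)) (λ.(λ.λ.0 1) (λ.0))) ((λ.0) (λ.0 0 (λ.1)))
  step 3: (λ.λ.0 0 (λ.1)) (λ.λ.0 0 (λ.1)) (λ.λ.λ.0 0 (λ.1)) (λ.(λ.λ.0 1) (λ.0)) ((λ.0 0 (λ.1)) (λ.λ.0 0 (λ.1)) (λ.(λ.λ.0 1) (λ.0))) (λ.(λ.0 0 (λ.1)) (λ.λ.0 0 (λ.1)) (λ.(λ.λ.0 1) (λ.0))) ((λ.0) (λ.0 0 (λ.1)))

Answer: after 3 steps: (λ.λ.0 0 (λ.1)) (λ.λ.0 0 (λ.1)) (λ.λ.λ.0 0 (λ.1)) (λ.(λ.λ.0 1) (λ.0)) ((λ.0 0 (λ.1)) (λ.λ.0 0 (λ.1)) (λ.(λ.λ.0 1) (λ.0))) (λ.(λ.0 0 (λ.1)) (λ.λ.0 0 (λ.1)) (λ.(λ.λ.0 1) (λ.0))) ((λ.0) (λ.0 0 (λ.1)))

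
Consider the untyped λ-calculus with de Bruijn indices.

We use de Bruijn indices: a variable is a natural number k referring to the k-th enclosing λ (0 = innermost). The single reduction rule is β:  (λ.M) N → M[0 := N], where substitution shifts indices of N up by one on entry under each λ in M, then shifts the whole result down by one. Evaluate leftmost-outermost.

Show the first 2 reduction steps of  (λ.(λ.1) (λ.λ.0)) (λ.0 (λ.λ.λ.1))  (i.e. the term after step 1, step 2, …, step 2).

Answer: after 2 steps: λ.0 (λ.λ.λ.1)

Working:
  start: (λ.(λ.1) (λ.λ.0)) (λ.0 (λ.λ.λ.1))
  step 1: (λ.λ.0 (λ.λ.λ.1)) (λ.λ.0)
  step 2: λ.0 (λ.λ.λ.1)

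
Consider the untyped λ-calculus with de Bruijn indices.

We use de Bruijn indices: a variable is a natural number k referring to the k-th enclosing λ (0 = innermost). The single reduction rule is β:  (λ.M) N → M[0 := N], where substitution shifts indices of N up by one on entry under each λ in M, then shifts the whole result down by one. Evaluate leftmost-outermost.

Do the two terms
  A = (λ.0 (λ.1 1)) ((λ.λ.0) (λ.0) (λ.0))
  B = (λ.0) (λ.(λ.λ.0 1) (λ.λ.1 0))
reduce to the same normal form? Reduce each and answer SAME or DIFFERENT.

Answer: DIFFERENT — A ⇓ λ.λ.0, B ⇓ λ.λ.0 (λ.λ.1 0)

Working:
Term A:
  start: (λ.0 (λ.1 1)) ((λ.λ.0) (λ.0) (λ.0))
  →1  (λ.λ.0) (λ.0) (λ.0) (λ.(λ.λ.0) (λ.0) (λ.0) ((λ.λ.0) (λ.0) (λ.0)))
  →2  (λ.0) (λ.0) (λ.(λ.λ.0) (λ.0) (λ.0) ((λ.λ.0) (λ.0) (λ.0)))
  →3  (λ.0) (λ.(λ.λ.0) (λ.0) (λ.0) ((λ.λ.0) (λ.0) (λ.0)))
  →4  λ.(λ.λ.0) (λ.0) (λ.0) ((λ.λ.0) (λ.0) (λ.0))
  →5  λ.(λ.0) (λ.0) ((λ.λ.0) (λ.0) (λ.0))
  →6  λ.(λ.0) ((λ.λ.0) (λ.0) (λ.0))
  →7  λ.(λ.λ.0) (λ.0) (λ.0)
  →8  λ.(λ.0) (λ.0)
  →9  λ.λ.0

Term B:
  start: (λ.0) (λ.(λ.λ.0 1) (λ.λ.1 0))
  →1  λ.(λ.λ.0 1) (λ.λ.1 0)
  →2  λ.λ.0 (λ.λ.1 0)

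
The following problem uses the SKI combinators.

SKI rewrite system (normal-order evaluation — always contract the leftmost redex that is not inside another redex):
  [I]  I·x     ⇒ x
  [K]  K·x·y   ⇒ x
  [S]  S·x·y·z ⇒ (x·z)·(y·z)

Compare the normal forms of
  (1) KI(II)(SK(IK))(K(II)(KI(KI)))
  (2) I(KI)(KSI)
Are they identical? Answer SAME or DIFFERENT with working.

Answer: SAME — A ⇓ I, B ⇓ I

Reduction:
Term A:
  start: KI(II)(SK(IK))(K(II)(KI(KI)))
  [1] I(SK(IK))(K(II)(KI(KI)))
  [2] SK(IK)(K(II)(KI(KI)))
  [3] K(K(II)(KI(KI)))(IK(K(II)(KI(KI))))
  [4] K(II)(KI(KI))
  [5] II
  [6] I

Term B:
  start: I(KI)(KSI)
  [1] KI(KSI)
  [2] I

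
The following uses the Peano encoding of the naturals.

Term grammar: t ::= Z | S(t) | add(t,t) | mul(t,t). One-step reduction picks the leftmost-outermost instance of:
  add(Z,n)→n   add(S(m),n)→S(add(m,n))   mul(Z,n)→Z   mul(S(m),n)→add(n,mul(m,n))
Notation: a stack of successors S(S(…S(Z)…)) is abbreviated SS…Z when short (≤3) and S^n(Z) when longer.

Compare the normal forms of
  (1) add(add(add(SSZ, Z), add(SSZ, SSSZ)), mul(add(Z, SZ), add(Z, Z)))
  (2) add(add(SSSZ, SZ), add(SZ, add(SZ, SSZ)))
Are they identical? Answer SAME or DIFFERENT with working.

Answer: DIFFERENT — A ⇓ S^7(Z), B ⇓ S^8(Z)

Working:
Term A:
  start: add(add(add(SSZ, Z), add(SSZ, SSSZ)), mul(add(Z, SZ), add(Z, Z)))
  step 1: add(add(S(add(SZ, Z)), add(SSZ, SSSZ)), mul(add(Z, SZ), add(Z, Z)))
  step 2: add(S(add(add(SZ, Z), add(SSZ, SSSZ))), mul(add(Z, SZ), add(Z, Z)))
  step 3: S(add(add(add(SZ, Z), add(SSZ, SSSZ)), mul(add(Z, SZ), add(Z, Z))))
  step 4: S(add(add(S(add(Z, Z)), add(SSZ, SSSZ)), mul(add(Z, SZ), add(Z, Z))))
  step 5: S(add(S(add(add(Z, Z), add(SSZ, SSSZ))), mul(add(Z, SZ), add(Z, Z))))
  step 6: S(S(add(add(add(Z, Z), add(SSZ, SSSZ)), mul(add(Z, SZ), add(Z, Z)))))
  step 7: S(S(add(add(Z, add(SSZ, SSSZ)), mul(add(Z, SZ), add(Z, Z)))))
  step 8: S(S(add(add(SSZ, SSSZ), mul(add(Z, SZ), add(Z, Z)))))
  step 9: S(S(add(S(add(SZ, SSSZ)), mul(add(Z, SZ), add(Z, Z)))))
  step 10: S(S(S(add(add(SZ, SSSZ), mul(add(Z, SZ), add(Z, Z))))))
  step 11: S(S(S(add(S(add(Z, SSSZ)), mul(add(Z, SZ), add(Z, Z))))))
  step 12: S(S(S(S(add(add(Z, SSSZ), mul(add(Z, SZ), add(Z, Z)))))))
  step 13: S(S(S(S(add(SSSZ, mul(add(Z, SZ), add(Z, Z)))))))
  step 14: S(S(S(S(S(add(SSZ, mul(add(Z, SZ), add(Z, Z))))))))
  step 15: S(S(S(S(S(S(add(SZ, mul(add(Z, SZ), add(Z, Z)))))))))
  step 16: S(S(S(S(S(S(S(add(Z, mul(add(Z, SZ), add(Z, Z))))))))))
  step 17: S(S(S(S(S(S(S(mul(add(Z, SZ), add(Z, Z)))))))))
  step 18: S(S(S(S(S(S(S(mul(SZ, add(Z, Z)))))))))
  step 19: S(S(S(S(S(S(S(add(add(Z, Z), mul(Z, add(Z, Z))))))))))
  step 20: S(S(S(S(S(S(S(add(Z, mul(Z, add(Z, Z))))))))))
  step 21: S(S(S(S(S(S(S(mul(Z, add(Z, Z)))))))))
  step 22: S^7(Z)

Term B:
  start: add(add(SSSZ, SZ), add(SZ, add(SZ, SSZ)))
  step 1: add(S(add(SSZ, SZ)), add(SZ, add(SZ, SSZ)))
  step 2: S(add(add(SSZ, SZ), add(SZ, add(SZ, SSZ))))
  step 3: S(add(S(add(SZ, SZ)), add(SZ, add(SZ, SSZ))))
  step 4: S(S(add(add(SZ, SZ), add(SZ, add(SZ, SSZ)))))
  step 5: S(S(add(S(add(Z, SZ)), add(SZ, add(SZ, SSZ)))))
  step 6: S(S(S(add(add(Z, SZ), add(SZ, add(SZ, SSZ))))))
  step 7: S(S(S(add(SZ, add(SZ, add(SZ, SSZ))))))
  step 8: S(S(S(S(add(Z, add(SZ, add(SZ, SSZ)))))))
  step 9: S(S(S(S(add(SZ, add(SZ, SSZ))))))
  step 10: S(S(S(S(S(add(Z, add(SZ, SSZ)))))))
  step 11: S(S(S(S(S(add(SZ, SSZ))))))
  step 12: S(S(S(S(S(S(add(Z, SSZ)))))))
  step 13: S^8(Z)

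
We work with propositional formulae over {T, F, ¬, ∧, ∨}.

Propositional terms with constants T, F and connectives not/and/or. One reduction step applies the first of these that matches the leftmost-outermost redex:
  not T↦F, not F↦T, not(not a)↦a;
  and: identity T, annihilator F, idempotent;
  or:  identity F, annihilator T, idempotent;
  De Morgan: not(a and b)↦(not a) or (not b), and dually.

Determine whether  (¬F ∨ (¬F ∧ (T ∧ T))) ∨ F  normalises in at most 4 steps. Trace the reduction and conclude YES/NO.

Answer: YES — reaches normal form T in 3 ≤ 4 steps

Derivation:
  start: (¬F ∨ (¬F ∧ (T ∧ T))) ∨ F
  step 1: ¬F ∨ (¬F ∧ (T ∧ T))
  step 2: T ∨ (¬F ∧ (T ∧ T))
  step 3: T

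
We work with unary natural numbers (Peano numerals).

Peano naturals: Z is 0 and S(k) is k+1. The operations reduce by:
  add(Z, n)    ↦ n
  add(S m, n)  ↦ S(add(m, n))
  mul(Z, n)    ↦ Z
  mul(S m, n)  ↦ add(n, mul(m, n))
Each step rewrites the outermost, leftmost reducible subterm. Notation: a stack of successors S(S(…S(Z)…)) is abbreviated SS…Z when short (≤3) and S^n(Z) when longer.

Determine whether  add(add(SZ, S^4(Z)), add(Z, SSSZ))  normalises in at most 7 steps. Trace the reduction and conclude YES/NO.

Answer: NO — after 7 steps the term is S(S(S(S(S(add(Z, add(Z, SSSZ))))))), not yet normal

Working:
  start: add(add(SZ, S^4(Z)), add(Z, SSSZ))
  →1  add(S(add(Z, S^4(Z))), add(Z, SSSZ))
  →2  S(add(add(Z, S^4(Z)), add(Z, SSSZ)))
  →3  S(add(S^4(Z), add(Z, SSSZ)))
  →4  S(S(add(SSSZ, add(Z, SSSZ))))
  →5  S(S(S(add(SSZ, add(Z, SSSZ)))))
  →6  S(S(S(S(add(SZ, add(Z, SSSZ))))))
  →7  S(S(S(S(S(add(Z, add(Z, SSSZ)))))))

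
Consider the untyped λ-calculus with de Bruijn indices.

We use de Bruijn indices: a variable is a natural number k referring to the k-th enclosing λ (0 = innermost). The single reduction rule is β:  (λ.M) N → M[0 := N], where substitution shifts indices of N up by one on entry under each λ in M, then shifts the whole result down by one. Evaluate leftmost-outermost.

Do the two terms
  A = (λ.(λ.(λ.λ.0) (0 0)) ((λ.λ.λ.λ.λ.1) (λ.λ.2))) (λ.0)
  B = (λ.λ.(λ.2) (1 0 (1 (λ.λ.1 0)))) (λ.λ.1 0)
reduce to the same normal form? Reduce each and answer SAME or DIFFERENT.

Answer: DIFFERENT — A ⇓ λ.0, B ⇓ λ.λ.λ.1 0

Reduction:
Term A:
  start: (λ.(λ.(λ.λ.0) (0 0)) ((λ.λ.λ.λ.λ.1) (λ.λ.2))) (λ.0)
  →1  (λ.(λ.λ.0) (0 0)) ((λ.λ.λ.λ.λ.1) (λ.λ.λ.0))
  →2  (λ.λ.0) ((λ.λ.λ.λ.λ.1) (λ.λ.λ.0) ((λ.λ.λ.λ.λ.1) (λ.λ.λ.0)))
  →3  λ.0

Term B:
  start: (λ.λ.(λ.2) (1 0 (1 (λ.λ.1 0)))) (λ.λ.1 0)
  →1  λ.(λ.λ.λ.1 0) ((λ.λ.1 0) 0 ((λ.λ.1 0) (λ.λ.1 0)))
  →2  λ.λ.λ.1 0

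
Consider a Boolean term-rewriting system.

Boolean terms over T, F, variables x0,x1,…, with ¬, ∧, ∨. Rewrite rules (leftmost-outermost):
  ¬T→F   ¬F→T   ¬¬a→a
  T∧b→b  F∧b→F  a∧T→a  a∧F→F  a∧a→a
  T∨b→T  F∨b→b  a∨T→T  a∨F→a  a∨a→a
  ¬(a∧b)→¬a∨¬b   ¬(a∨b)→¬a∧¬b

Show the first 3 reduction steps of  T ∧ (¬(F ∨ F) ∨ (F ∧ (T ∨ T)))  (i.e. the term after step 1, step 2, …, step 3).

Answer: after 3 steps: ¬F ∨ (F ∧ (T ∨ T))

Derivation:
  start: T ∧ (¬(F ∨ F) ∨ (F ∧ (T ∨ T)))
  →1  ¬(F ∨ F) ∨ (F ∧ (T ∨ T))
  →2  (¬F ∧ ¬F) ∨ (F ∧ (T ∨ T))
  →3  ¬F ∨ (F ∧ (T ∨ T))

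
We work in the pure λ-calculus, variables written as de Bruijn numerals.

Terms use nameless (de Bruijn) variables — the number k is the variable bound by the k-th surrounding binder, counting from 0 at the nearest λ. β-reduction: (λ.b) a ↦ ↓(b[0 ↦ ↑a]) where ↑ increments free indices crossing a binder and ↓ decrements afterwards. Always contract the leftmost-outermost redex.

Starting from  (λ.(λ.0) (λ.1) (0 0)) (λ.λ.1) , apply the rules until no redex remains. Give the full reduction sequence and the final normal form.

  start: (λ.(λ.0) (λ.1) (0 0)) (λ.λ.1)
  →1  (λ.0) (λ.λ.λ.1) ((λ.λ.1) (λ.λ.1))
  →2  (λ.λ.λ.1) ((λ.λ.1) (λ.λ.1))
  →3  λ.λ.1

Answer: normal form = λ.λ.1  (in 3 steps)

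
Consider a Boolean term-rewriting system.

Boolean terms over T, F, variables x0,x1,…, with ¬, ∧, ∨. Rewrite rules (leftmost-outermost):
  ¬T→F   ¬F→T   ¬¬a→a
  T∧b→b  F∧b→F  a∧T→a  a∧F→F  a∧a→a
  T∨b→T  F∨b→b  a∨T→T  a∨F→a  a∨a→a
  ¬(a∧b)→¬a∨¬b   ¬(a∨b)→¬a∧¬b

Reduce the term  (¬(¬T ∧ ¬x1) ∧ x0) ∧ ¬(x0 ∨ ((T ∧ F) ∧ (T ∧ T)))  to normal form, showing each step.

  start: (¬(¬T ∧ ¬x1) ∧ x0) ∧ ¬(x0 ∨ ((T ∧ F) ∧ (T ∧ T)))
  →1  ((¬¬T ∨ ¬¬x1) ∧ x0) ∧ ¬(x0 ∨ ((T ∧ F) ∧ (T ∧ T)))
  →2  ((T ∨ ¬¬x1) ∧ x0) ∧ ¬(x0 ∨ ((T ∧ F) ∧ (T ∧ T)))
  →3  (T ∧ x0) ∧ ¬(x0 ∨ ((T ∧ F) ∧ (T ∧ T)))
  →4  x0 ∧ ¬(x0 ∨ ((T ∧ F) ∧ (T ∧ T)))
  →5  x0 ∧ (¬x0 ∧ ¬((T ∧ F) ∧ (T ∧ T)))
  →6  x0 ∧ (¬x0 ∧ (¬(T ∧ F) ∨ ¬(T ∧ T)))
  →7  x0 ∧ (¬x0 ∧ ((¬T ∨ ¬F) ∨ ¬(T ∧ T)))
  →8  x0 ∧ (¬x0 ∧ ((F ∨ ¬F) ∨ ¬(T ∧ T)))
  →9  x0 ∧ (¬x0 ∧ (¬F ∨ ¬(T ∧ T)))
  →10  x0 ∧ (¬x0 ∧ (T ∨ ¬(T ∧ T)))
  →11  x0 ∧ (¬x0 ∧ T)
  →12  x0 ∧ ¬x0

Answer: normal form = x0 ∧ ¬x0  (in 12 steps)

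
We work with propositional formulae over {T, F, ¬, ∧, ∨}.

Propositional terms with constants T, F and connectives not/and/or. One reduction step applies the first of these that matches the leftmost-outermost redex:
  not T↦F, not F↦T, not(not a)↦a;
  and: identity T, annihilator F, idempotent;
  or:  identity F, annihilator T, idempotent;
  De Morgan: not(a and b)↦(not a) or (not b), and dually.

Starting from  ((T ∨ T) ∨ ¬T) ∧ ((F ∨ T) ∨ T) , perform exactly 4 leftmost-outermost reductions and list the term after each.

  start: ((T ∨ T) ∨ ¬T) ∧ ((F ∨ T) ∨ T)
  step 1: (T ∨ ¬T) ∧ ((F ∨ T) ∨ T)
  step 2: T ∧ ((F ∨ T) ∨ T)
  step 3: (F ∨ T) ∨ T
  step 4: T

Answer: after 4 steps: T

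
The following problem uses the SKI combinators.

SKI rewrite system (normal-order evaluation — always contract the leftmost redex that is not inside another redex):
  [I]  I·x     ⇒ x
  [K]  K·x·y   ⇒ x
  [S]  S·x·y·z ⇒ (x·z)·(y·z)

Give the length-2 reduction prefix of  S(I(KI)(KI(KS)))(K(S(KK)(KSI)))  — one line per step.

Answer: after 2 steps: SI(K(S(KK)(KSI)))

Reduction:
  start: S(I(KI)(KI(KS)))(K(S(KK)(KSI)))
  step 1: S(KI(KI(KS)))(K(S(KK)(KSI)))
  step 2: SI(K(S(KK)(KSI)))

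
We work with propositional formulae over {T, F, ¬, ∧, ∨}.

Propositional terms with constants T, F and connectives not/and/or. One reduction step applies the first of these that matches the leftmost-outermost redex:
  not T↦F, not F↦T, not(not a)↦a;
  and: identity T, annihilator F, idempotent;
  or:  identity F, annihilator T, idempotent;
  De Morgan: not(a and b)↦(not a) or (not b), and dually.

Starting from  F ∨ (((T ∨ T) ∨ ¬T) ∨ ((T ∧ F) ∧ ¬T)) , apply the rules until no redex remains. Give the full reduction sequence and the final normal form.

  start: F ∨ (((T ∨ T) ∨ ¬T) ∨ ((T ∧ F) ∧ ¬T))
  [1] ((T ∨ T) ∨ ¬T) ∨ ((T ∧ F) ∧ ¬T)
  [2] (T ∨ ¬T) ∨ ((T ∧ F) ∧ ¬T)
  [3] T ∨ ((T ∧ F) ∧ ¬T)
  [4] T

Answer: normal form = T  (in 4 steps)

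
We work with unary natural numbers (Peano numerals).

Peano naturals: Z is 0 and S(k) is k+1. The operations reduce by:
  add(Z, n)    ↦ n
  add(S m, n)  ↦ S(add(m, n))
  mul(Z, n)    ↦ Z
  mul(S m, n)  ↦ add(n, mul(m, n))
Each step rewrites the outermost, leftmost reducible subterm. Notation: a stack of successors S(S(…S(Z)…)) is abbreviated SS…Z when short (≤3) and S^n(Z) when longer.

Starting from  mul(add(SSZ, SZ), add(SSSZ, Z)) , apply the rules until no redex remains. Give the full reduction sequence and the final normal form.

  start: mul(add(SSZ, SZ), add(SSSZ, Z))
  [1] mul(S(add(SZ, SZ)), add(SSSZ, Z))
  [2] add(add(SSSZ, Z), mul(add(SZ, SZ), add(SSSZ, Z)))
  [3] add(S(add(SSZ, Z)), mul(add(SZ, SZ), add(SSSZ, Z)))
  [4] S(add(add(SSZ, Z), mul(add(SZ, SZ), add(SSSZ, Z))))
  [5] S(add(S(add(SZ, Z)), mul(add(SZ, SZ), add(SSSZ, Z))))
  [6] S(S(add(add(SZ, Z), mul(add(SZ, SZ), add(SSSZ, Z)))))
  [7] S(S(add(S(add(Z, Z)), mul(add(SZ, SZ), add(SSSZ, Z)))))
  [8] S(S(S(add(add(Z, Z), mul(add(SZ, SZ), add(SSSZ, Z))))))
  [9] S(S(S(add(Z, mul(add(SZ, SZ), add(SSSZ, Z))))))
  [10] S(S(S(mul(add(SZ, SZ), add(SSSZ, Z)))))
  [11] S(S(S(mul(S(add(Z, SZ)), add(SSSZ, Z)))))
  [12] S(S(S(add(add(SSSZ, Z), mul(add(Z, SZ), add(SSSZ, Z))))))
  [13] S(S(S(add(S(add(SSZ, Z)), mul(add(Z, SZ), add(SSSZ, Z))))))
  [14] S(S(S(S(add(add(SSZ, Z), mul(add(Z, SZ), add(SSSZ, Z)))))))
  [15] S(S(S(S(add(S(add(SZ, Z)), mul(add(Z, SZ), add(SSSZ, Z)))))))
  [16] S(S(S(S(S(add(add(SZ, Z), mul(add(Z, SZ), add(SSSZ, Z))))))))
  [17] S(S(S(S(S(add(S(add(Z, Z)), mul(add(Z, SZ), add(SSSZ, Z))))))))
  [18] S(S(S(S(S(S(add(add(Z, Z), mul(add(Z, SZ), add(SSSZ, Z)))))))))
  [19] S(S(S(S(S(S(add(Z, mul(add(Z, SZ), add(SSSZ, Z)))))))))
  [20] S(S(S(S(S(S(mul(add(Z, SZ), add(SSSZ, Z))))))))
  [21] S(S(S(S(S(S(mul(SZ, add(SSSZ, Z))))))))
  [22] S(S(S(S(S(S(add(add(SSSZ, Z), mul(Z, add(SSSZ, Z)))))))))
  [23] S(S(S(S(S(S(add(S(add(SSZ, Z)), mul(Z, add(SSSZ, Z)))))))))
  [24] S(S(S(S(S(S(S(add(add(SSZ, Z), mul(Z, add(SSSZ, Z))))))))))
  [25] S(S(S(S(S(S(S(add(S(add(SZ, Z)), mul(Z, add(SSSZ, Z))))))))))
  [26] S(S(S(S(S(S(S(S(add(add(SZ, Z), mul(Z, add(SSSZ, Z)))))))))))
  [27] S(S(S(S(S(S(S(S(add(S(add(Z, Z)), mul(Z, add(SSSZ, Z)))))))))))
  [28] S(S(S(S(S(S(S(S(S(add(add(Z, Z), mul(Z, add(SSSZ, Z))))))))))))
  [29] S(S(S(S(S(S(S(S(S(add(Z, mul(Z, add(SSSZ, Z))))))))))))
  [30] S(S(S(S(S(S(S(S(S(mul(Z, add(SSSZ, Z)))))))))))
  [31] S^9(Z)

Answer: normal form = S^9(Z)  (in 31 steps)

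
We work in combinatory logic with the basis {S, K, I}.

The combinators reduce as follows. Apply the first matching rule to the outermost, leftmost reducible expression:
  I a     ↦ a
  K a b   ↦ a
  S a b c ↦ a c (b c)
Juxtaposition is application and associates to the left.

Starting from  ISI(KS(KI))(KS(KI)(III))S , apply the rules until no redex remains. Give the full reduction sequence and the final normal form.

Answer: normal form = S(S(SI)S)  (in 12 steps)

Derivation:
  start: ISI(KS(KI))(KS(KI)(III))S
  →1  SI(KS(KI))(KS(KI)(III))S
  →2  I(KS(KI)(III))(KS(KI)(KS(KI)(III)))S
  →3  KS(KI)(III)(KS(KI)(KS(KI)(III)))S
  →4  S(III)(KS(KI)(KS(KI)(III)))S
  →5  IIIS(KS(KI)(KS(KI)(III))S)
  →6  IIS(KS(KI)(KS(KI)(III))S)
  →7  IS(KS(KI)(KS(KI)(III))S)
  →8  S(KS(KI)(KS(KI)(III))S)
  →9  S(S(KS(KI)(III))S)
  →10  S(S(S(III))S)
  →11  S(S(S(II))S)
  →12  S(S(SI)S)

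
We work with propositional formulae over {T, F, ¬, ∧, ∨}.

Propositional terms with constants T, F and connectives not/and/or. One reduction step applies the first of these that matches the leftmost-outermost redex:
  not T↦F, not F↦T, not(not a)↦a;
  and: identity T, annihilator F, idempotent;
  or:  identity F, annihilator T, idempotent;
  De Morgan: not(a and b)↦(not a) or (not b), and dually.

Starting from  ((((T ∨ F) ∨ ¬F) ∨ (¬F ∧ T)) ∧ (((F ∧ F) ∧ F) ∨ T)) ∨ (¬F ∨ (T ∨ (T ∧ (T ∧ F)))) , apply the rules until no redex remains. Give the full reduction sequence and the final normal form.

Answer: normal form = T  (in 6 steps)

Working:
  start: ((((T ∨ F) ∨ ¬F) ∨ (¬F ∧ T)) ∧ (((F ∧ F) ∧ F) ∨ T)) ∨ (¬F ∨ (T ∨ (T ∧ (T ∧ F))))
  step 1: (((T ∨ ¬F) ∨ (¬F ∧ T)) ∧ (((F ∧ F) ∧ F) ∨ T)) ∨ (¬F ∨ (T ∨ (T ∧ (T ∧ F))))
  step 2: ((T ∨ (¬F ∧ T)) ∧ (((F ∧ F) ∧ F) ∨ T)) ∨ (¬F ∨ (T ∨ (T ∧ (T ∧ F))))
  step 3: (T ∧ (((F ∧ F) ∧ F) ∨ T)) ∨ (¬F ∨ (T ∨ (T ∧ (T ∧ F))))
  step 4: (((F ∧ F) ∧ F) ∨ T) ∨ (¬F ∨ (T ∨ (T ∧ (T ∧ F))))
  step 5: T ∨ (¬F ∨ (T ∨ (T ∧ (T ∧ F))))
  step 6: T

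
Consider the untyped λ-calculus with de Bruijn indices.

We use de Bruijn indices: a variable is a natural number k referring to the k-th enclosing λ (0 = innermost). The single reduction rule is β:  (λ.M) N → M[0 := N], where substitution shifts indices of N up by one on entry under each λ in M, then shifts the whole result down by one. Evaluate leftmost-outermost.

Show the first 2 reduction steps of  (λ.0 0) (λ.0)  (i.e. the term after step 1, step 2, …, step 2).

Answer: after 2 steps: λ.0

Reduction:
  start: (λ.0 0) (λ.0)
  step 1: (λ.0) (λ.0)
  step 2: λ.0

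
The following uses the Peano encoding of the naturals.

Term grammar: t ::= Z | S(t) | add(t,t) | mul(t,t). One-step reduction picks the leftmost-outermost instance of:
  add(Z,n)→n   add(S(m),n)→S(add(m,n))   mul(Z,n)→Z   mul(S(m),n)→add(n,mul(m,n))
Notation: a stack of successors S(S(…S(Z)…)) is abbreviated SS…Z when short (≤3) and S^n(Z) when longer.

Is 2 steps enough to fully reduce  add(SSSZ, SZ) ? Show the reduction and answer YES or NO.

  start: add(SSSZ, SZ)
  step 1: S(add(SSZ, SZ))
  step 2: S(S(add(SZ, SZ)))

Answer: NO — after 2 steps the term is S(S(add(SZ, SZ))), not yet normal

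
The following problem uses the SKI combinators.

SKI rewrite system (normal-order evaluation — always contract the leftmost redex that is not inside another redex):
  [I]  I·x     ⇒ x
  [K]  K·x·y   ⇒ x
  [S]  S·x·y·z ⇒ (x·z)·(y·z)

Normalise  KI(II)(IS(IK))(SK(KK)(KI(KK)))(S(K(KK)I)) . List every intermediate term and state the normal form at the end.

  start: KI(II)(IS(IK))(SK(KK)(KI(KK)))(S(K(KK)I))
  step 1: I(IS(IK))(SK(KK)(KI(KK)))(S(K(KK)I))
  step 2: IS(IK)(SK(KK)(KI(KK)))(S(K(KK)I))
  step 3: S(IK)(SK(KK)(KI(KK)))(S(K(KK)I))
  step 4: IK(S(K(KK)I))(SK(KK)(KI(KK))(S(K(KK)I)))
  step 5: K(S(K(KK)I))(SK(KK)(KI(KK))(S(K(KK)I)))
  step 6: S(K(KK)I)
  step 7: S(KK)

Answer: normal form = S(KK)  (in 7 steps)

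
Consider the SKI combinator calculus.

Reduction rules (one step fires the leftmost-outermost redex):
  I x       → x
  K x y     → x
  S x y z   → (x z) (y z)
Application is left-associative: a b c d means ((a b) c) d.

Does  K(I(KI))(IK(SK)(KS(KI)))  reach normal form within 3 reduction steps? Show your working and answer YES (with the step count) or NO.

  start: K(I(KI))(IK(SK)(KS(KI)))
  [1] I(KI)
  [2] KI

Answer: YES — reaches normal form KI in 2 ≤ 3 steps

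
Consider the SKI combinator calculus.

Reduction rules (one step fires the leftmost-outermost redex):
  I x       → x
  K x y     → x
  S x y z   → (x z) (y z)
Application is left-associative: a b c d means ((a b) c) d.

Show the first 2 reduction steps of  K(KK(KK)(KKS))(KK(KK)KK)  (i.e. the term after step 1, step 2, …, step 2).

Answer: after 2 steps: K(KKS)

Working:
  start: K(KK(KK)(KKS))(KK(KK)KK)
  [1] KK(KK)(KKS)
  [2] K(KKS)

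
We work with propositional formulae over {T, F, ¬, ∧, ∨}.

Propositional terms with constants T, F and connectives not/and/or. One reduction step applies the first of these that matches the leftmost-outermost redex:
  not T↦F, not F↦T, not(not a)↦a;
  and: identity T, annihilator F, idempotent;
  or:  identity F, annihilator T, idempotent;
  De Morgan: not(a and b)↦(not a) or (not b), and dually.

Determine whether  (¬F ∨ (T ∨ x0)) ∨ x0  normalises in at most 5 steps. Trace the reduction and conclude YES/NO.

Answer: YES — reaches normal form T in 3 ≤ 5 steps

Derivation:
  start: (¬F ∨ (T ∨ x0)) ∨ x0
  →1  (T ∨ (T ∨ x0)) ∨ x0
  →2  T ∨ x0
  →3  T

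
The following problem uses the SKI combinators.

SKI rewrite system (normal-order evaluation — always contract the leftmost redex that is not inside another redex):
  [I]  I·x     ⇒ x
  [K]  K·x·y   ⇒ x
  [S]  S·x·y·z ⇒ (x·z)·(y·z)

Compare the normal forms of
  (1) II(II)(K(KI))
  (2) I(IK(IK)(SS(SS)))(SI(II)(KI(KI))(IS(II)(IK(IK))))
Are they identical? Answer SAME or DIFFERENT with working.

Answer: DIFFERENT — A ⇓ K(KI), B ⇓ K(SI(KK))

Reduction:
Term A:
  start: II(II)(K(KI))
  →1  I(II)(K(KI))
  →2  II(K(KI))
  →3  I(K(KI))
  →4  K(KI)

Term B:
  start: I(IK(IK)(SS(SS)))(SI(II)(KI(KI))(IS(II)(IK(IK))))
  →1  IK(IK)(SS(SS))(SI(II)(KI(KI))(IS(II)(IK(IK))))
  →2  K(IK)(SS(SS))(SI(II)(KI(KI))(IS(II)(IK(IK))))
  →3  IK(SI(II)(KI(KI))(IS(II)(IK(IK))))
  →4  K(SI(II)(KI(KI))(IS(II)(IK(IK))))
  →5  K(I(KI(KI))(II(KI(KI)))(IS(II)(IK(IK))))
  →6  K(KI(KI)(II(KI(KI)))(IS(II)(IK(IK))))
  →7  K(I(II(KI(KI)))(IS(II)(IK(IK))))
  →8  K(II(KI(KI))(IS(II)(IK(IK))))
  →9  K(I(KI(KI))(IS(II)(IK(IK))))
  →10  K(KI(KI)(IS(II)(IK(IK))))
  →11  K(I(IS(II)(IK(IK))))
  →12  K(IS(II)(IK(IK)))
  →13  K(S(II)(IK(IK)))
  →14  K(SI(IK(IK)))
  →15  K(SI(K(IK)))
  →16  K(SI(KK))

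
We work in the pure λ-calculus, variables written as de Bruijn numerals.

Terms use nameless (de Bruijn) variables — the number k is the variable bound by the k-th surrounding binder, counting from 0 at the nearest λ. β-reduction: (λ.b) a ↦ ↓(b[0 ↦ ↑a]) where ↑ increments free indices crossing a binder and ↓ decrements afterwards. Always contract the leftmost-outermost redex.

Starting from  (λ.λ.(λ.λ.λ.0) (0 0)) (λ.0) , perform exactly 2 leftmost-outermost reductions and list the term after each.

Answer: after 2 steps: λ.λ.λ.0

Working:
  start: (λ.λ.(λ.λ.λ.0) (0 0)) (λ.0)
  →1  λ.(λ.λ.λ.0) (0 0)
  →2  λ.λ.λ.0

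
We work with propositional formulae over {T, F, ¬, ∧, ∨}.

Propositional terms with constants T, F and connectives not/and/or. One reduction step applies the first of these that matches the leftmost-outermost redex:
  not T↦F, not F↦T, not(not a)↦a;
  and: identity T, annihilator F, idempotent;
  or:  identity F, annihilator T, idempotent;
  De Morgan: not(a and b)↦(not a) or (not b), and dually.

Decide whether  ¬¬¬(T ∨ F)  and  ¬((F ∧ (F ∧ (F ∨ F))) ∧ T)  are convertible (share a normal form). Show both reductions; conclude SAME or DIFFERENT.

Term A:
  start: ¬¬¬(T ∨ F)
  →1  ¬(T ∨ F)
  →2  ¬T ∧ ¬F
  →3  F ∧ ¬F
  →4  F

Term B:
  start: ¬((F ∧ (F ∧ (F ∨ F))) ∧ T)
  →1  ¬(F ∧ (F ∧ (F ∨ F))) ∨ ¬T
  →2  (¬F ∨ ¬(F ∧ (F ∨ F))) ∨ ¬T
  →3  (T ∨ ¬(F ∧ (F ∨ F))) ∨ ¬T
  →4  T ∨ ¬T
  →5  T

Answer: DIFFERENT — A ⇓ F, B ⇓ T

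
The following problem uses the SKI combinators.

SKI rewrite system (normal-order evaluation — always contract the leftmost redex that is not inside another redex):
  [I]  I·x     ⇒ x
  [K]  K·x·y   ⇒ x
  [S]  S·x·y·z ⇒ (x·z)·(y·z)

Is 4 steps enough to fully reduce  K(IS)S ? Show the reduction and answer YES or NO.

Answer: YES — reaches normal form S in 2 ≤ 4 steps

Working:
  start: K(IS)S
  step 1: IS
  step 2: S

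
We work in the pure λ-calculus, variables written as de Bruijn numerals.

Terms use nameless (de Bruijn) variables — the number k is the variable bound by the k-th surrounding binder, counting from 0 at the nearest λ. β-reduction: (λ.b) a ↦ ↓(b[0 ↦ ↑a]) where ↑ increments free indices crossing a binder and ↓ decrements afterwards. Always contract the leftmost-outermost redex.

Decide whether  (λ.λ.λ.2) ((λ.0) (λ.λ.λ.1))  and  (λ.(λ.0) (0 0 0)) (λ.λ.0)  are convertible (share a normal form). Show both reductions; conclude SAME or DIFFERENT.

Term A:
  start: (λ.λ.λ.2) ((λ.0) (λ.λ.λ.1))
  →1  λ.λ.(λ.0) (λ.λ.λ.1)
  →2  λ.λ.λ.λ.λ.1

Term B:
  start: (λ.(λ.0) (0 0 0)) (λ.λ.0)
  →1  (λ.0) ((λ.λ.0) (λ.λ.0) (λ.λ.0))
  →2  (λ.λ.0) (λ.λ.0) (λ.λ.0)
  →3  (λ.0) (λ.λ.0)
  →4  λ.λ.0

Answer: DIFFERENT — A ⇓ λ.λ.λ.λ.λ.1, B ⇓ λ.λ.0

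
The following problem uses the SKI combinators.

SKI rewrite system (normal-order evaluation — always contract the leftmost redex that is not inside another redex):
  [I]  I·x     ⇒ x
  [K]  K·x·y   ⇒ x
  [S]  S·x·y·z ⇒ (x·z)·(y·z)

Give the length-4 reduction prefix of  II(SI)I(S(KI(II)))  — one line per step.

  start: II(SI)I(S(KI(II)))
  →1  I(SI)I(S(KI(II)))
  →2  SII(S(KI(II)))
  →3  I(S(KI(II)))(I(S(KI(II))))
  →4  S(KI(II))(I(S(KI(II))))

Answer: after 4 steps: S(KI(II))(I(S(KI(II))))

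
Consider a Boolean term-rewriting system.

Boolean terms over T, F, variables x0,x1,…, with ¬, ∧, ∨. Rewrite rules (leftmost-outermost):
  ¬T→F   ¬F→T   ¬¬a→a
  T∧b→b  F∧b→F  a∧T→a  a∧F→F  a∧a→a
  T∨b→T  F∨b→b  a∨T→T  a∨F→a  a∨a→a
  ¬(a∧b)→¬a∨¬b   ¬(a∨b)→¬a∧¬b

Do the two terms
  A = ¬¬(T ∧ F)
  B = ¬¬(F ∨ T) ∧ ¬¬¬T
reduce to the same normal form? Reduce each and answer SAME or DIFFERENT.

Answer: SAME — A ⇓ F, B ⇓ F

Reduction:
Term A:
  start: ¬¬(T ∧ F)
  step 1: T ∧ F
  step 2: F

Term B:
  start: ¬¬(F ∨ T) ∧ ¬¬¬T
  step 1: (F ∨ T) ∧ ¬¬¬T
  step 2: T ∧ ¬¬¬T
  step 3: ¬¬¬T
  step 4: ¬T
  step 5: F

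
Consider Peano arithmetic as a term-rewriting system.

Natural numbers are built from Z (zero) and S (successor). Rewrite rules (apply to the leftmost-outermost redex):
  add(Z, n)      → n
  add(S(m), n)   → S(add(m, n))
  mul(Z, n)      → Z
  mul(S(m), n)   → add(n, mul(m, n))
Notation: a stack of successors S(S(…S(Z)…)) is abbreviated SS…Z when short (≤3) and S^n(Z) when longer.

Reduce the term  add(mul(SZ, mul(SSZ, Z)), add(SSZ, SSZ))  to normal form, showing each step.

  start: add(mul(SZ, mul(SSZ, Z)), add(SSZ, SSZ))
  [1] add(add(mul(SSZ, Z), mul(Z, mul(SSZ, Z))), add(SSZ, SSZ))
  [2] add(add(add(Z, mul(SZ, Z)), mul(Z, mul(SSZ, Z))), add(SSZ, SSZ))
  [3] add(add(mul(SZ, Z), mul(Z, mul(SSZ, Z))), add(SSZ, SSZ))
  [4] add(add(add(Z, mul(Z, Z)), mul(Z, mul(SSZ, Z))), add(SSZ, SSZ))
  [5] add(add(mul(Z, Z), mul(Z, mul(SSZ, Z))), add(SSZ, SSZ))
  [6] add(add(Z, mul(Z, mul(SSZ, Z))), add(SSZ, SSZ))
  [7] add(mul(Z, mul(SSZ, Z)), add(SSZ, SSZ))
  [8] add(Z, add(SSZ, SSZ))
  [9] add(SSZ, SSZ)
  [10] S(add(SZ, SSZ))
  [11] S(S(add(Z, SSZ)))
  [12] S^4(Z)

Answer: normal form = S^4(Z)  (in 12 steps)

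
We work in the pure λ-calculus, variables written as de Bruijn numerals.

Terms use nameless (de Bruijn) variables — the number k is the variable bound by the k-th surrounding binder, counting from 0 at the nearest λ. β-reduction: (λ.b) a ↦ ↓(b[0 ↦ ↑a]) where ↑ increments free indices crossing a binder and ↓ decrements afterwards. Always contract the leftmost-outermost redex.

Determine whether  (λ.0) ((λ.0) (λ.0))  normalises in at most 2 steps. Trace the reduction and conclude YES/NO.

Answer: YES — reaches normal form λ.0 in 2 ≤ 2 steps

Working:
  start: (λ.0) ((λ.0) (λ.0))
  →1  (λ.0) (λ.0)
  →2  λ.0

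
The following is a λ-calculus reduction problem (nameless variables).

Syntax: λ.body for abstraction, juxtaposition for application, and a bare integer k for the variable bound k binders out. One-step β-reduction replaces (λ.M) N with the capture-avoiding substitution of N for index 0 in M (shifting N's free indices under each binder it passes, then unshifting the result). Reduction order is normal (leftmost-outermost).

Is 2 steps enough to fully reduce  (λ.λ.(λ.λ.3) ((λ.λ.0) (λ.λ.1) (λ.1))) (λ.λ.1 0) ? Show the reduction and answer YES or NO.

  start: (λ.λ.(λ.λ.3) ((λ.λ.0) (λ.λ.1) (λ.1))) (λ.λ.1 0)
  [1] λ.(λ.λ.λ.λ.1 0) ((λ.λ.0) (λ.λ.1) (λ.1))
  [2] λ.λ.λ.λ.1 0

Answer: YES — reaches normal form λ.λ.λ.λ.1 0 in 2 ≤ 2 steps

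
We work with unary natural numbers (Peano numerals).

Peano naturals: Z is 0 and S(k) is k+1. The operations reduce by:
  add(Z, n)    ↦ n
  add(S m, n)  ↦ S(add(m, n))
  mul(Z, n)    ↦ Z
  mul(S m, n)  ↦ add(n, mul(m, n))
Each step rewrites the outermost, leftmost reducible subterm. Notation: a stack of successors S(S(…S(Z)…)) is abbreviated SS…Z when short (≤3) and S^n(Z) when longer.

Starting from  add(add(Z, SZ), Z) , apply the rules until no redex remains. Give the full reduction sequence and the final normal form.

Answer: normal form = SZ  (in 3 steps)

Derivation:
  start: add(add(Z, SZ), Z)
  [1] add(SZ, Z)
  [2] S(add(Z, Z))
  [3] SZ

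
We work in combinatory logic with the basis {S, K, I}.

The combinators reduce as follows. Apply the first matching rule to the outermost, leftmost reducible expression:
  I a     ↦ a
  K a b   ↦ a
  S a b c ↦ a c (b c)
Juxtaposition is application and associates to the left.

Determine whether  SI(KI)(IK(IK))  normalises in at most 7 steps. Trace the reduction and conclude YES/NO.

  start: SI(KI)(IK(IK))
  [1] I(IK(IK))(KI(IK(IK)))
  [2] IK(IK)(KI(IK(IK)))
  [3] K(IK)(KI(IK(IK)))
  [4] IK
  [5] K

Answer: YES — reaches normal form K in 5 ≤ 7 steps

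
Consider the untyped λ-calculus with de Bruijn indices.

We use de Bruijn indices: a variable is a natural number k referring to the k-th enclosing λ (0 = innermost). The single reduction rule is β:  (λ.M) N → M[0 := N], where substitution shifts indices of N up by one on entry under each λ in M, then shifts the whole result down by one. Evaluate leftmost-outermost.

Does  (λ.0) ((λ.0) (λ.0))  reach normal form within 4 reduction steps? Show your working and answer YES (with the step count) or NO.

Answer: YES — reaches normal form λ.0 in 2 ≤ 4 steps

Derivation:
  start: (λ.0) ((λ.0) (λ.0))
  [1] (λ.0) (λ.0)
  [2] λ.0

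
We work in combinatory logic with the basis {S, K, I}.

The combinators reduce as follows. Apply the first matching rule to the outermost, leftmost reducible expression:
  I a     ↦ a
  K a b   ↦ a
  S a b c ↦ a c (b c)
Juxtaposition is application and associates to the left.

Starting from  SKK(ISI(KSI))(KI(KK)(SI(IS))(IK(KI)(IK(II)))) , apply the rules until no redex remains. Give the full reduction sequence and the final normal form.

  start: SKK(ISI(KSI))(KI(KK)(SI(IS))(IK(KI)(IK(II))))
  step 1: K(ISI(KSI))(K(ISI(KSI)))(KI(KK)(SI(IS))(IK(KI)(IK(II))))
  step 2: ISI(KSI)(KI(KK)(SI(IS))(IK(KI)(IK(II))))
  step 3: SI(KSI)(KI(KK)(SI(IS))(IK(KI)(IK(II))))
  step 4: I(KI(KK)(SI(IS))(IK(KI)(IK(II))))(KSI(KI(KK)(SI(IS))(IK(KI)(IK(II)))))
  step 5: KI(KK)(SI(IS))(IK(KI)(IK(II)))(KSI(KI(KK)(SI(IS))(IK(KI)(IK(II)))))
  step 6: I(SI(IS))(IK(KI)(IK(II)))(KSI(KI(KK)(SI(IS))(IK(KI)(IK(II)))))
  step 7: SI(IS)(IK(KI)(IK(II)))(KSI(KI(KK)(SI(IS))(IK(KI)(IK(II)))))
  step 8: I(IK(KI)(IK(II)))(IS(IK(KI)(IK(II))))(KSI(KI(KK)(SI(IS))(IK(KI)(IK(II)))))
  step 9: IK(KI)(IK(II))(IS(IK(KI)(IK(II))))(KSI(KI(KK)(SI(IS))(IK(KI)(IK(II)))))
  step 10: K(KI)(IK(II))(IS(IK(KI)(IK(II))))(KSI(KI(KK)(SI(IS))(IK(KI)(IK(II)))))
  step 11: KI(IS(IK(KI)(IK(II))))(KSI(KI(KK)(SI(IS))(IK(KI)(IK(II)))))
  step 12: I(KSI(KI(KK)(SI(IS))(IK(KI)(IK(II)))))
  step 13: KSI(KI(KK)(SI(IS))(IK(KI)(IK(II))))
  step 14: S(KI(KK)(SI(IS))(IK(KI)(IK(II))))
  step 15: S(I(SI(IS))(IK(KI)(IK(II))))
  step 16: S(SI(IS)(IK(KI)(IK(II))))
  step 17: S(I(IK(KI)(IK(II)))(IS(IK(KI)(IK(II)))))
  step 18: S(IK(KI)(IK(II))(IS(IK(KI)(IK(II)))))
  step 19: S(K(KI)(IK(II))(IS(IK(KI)(IK(II)))))
  step 20: S(KI(IS(IK(KI)(IK(II)))))
  step 21: SI

Answer: normal form = SI  (in 21 steps)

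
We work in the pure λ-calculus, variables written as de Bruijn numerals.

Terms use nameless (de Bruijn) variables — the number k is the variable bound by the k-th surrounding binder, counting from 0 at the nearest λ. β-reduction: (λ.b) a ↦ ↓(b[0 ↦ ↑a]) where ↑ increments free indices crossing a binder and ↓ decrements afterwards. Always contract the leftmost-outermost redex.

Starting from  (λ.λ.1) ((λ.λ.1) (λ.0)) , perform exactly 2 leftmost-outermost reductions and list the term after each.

  start: (λ.λ.1) ((λ.λ.1) (λ.0))
  →1  λ.(λ.λ.1) (λ.0)
  →2  λ.λ.λ.0

Answer: after 2 steps: λ.λ.λ.0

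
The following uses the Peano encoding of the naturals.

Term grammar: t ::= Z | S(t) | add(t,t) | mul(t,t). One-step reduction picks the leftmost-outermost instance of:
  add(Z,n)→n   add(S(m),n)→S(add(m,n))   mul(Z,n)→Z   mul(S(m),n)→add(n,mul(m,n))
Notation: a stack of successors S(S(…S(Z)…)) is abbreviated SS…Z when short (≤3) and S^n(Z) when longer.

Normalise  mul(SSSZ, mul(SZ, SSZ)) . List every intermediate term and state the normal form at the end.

Answer: normal form = S^6(Z)  (in 28 steps)

Working:
  start: mul(SSSZ, mul(SZ, SSZ))
  step 1: add(mul(SZ, SSZ), mul(SSZ, mul(SZ, SSZ)))
  step 2: add(add(SSZ, mul(Z, SSZ)), mul(SSZ, mul(SZ, SSZ)))
  step 3: add(S(add(SZ, mul(Z, SSZ))), mul(SSZ, mul(SZ, SSZ)))
  step 4: S(add(add(SZ, mul(Z, SSZ)), mul(SSZ, mul(SZ, SSZ))))
  step 5: S(add(S(add(Z, mul(Z, SSZ))), mul(SSZ, mul(SZ, SSZ))))
  step 6: S(S(add(add(Z, mul(Z, SSZ)), mul(SSZ, mul(SZ, SSZ)))))
  step 7: S(S(add(mul(Z, SSZ), mul(SSZ, mul(SZ, SSZ)))))
  step 8: S(S(add(Z, mul(SSZ, mul(SZ, SSZ)))))
  step 9: S(S(mul(SSZ, mul(SZ, SSZ))))
  step 10: S(S(add(mul(SZ, SSZ), mul(SZ, mul(SZ, SSZ)))))
  step 11: S(S(add(add(SSZ, mul(Z, SSZ)), mul(SZ, mul(SZ, SSZ)))))
  step 12: S(S(add(S(add(SZ, mul(Z, SSZ))), mul(SZ, mul(SZ, SSZ)))))
  step 13: S(S(S(add(add(SZ, mul(Z, SSZ)), mul(SZ, mul(SZ, SSZ))))))
  step 14: S(S(S(add(S(add(Z, mul(Z, SSZ))), mul(SZ, mul(SZ, SSZ))))))
  step 15: S(S(S(S(add(add(Z, mul(Z, SSZ)), mul(SZ, mul(SZ, SSZ)))))))
  step 16: S(S(S(S(add(mul(Z, SSZ), mul(SZ, mul(SZ, SSZ)))))))
  step 17: S(S(S(S(add(Z, mul(SZ, mul(SZ, SSZ)))))))
  step 18: S(S(S(S(mul(SZ, mul(SZ, SSZ))))))
  step 19: S(S(S(S(add(mul(SZ, SSZ), mul(Z, mul(SZ, SSZ)))))))
  step 20: S(S(S(S(add(add(SSZ, mul(Z, SSZ)), mul(Z, mul(SZ, SSZ)))))))
  step 21: S(S(S(S(add(S(add(SZ, mul(Z, SSZ))), mul(Z, mul(SZ, SSZ)))))))
  step 22: S(S(S(S(S(add(add(SZ, mul(Z, SSZ)), mul(Z, mul(SZ, SSZ))))))))
  step 23: S(S(S(S(S(add(S(add(Z, mul(Z, SSZ))), mul(Z, mul(SZ, SSZ))))))))
  step 24: S(S(S(S(S(S(add(add(Z, mul(Z, SSZ)), mul(Z, mul(SZ, SSZ)))))))))
  step 25: S(S(S(S(S(S(add(mul(Z, SSZ), mul(Z, mul(SZ, SSZ)))))))))
  step 26: S(S(S(S(S(S(add(Z, mul(Z, mul(SZ, SSZ)))))))))
  step 27: S(S(S(S(S(S(mul(Z, mul(SZ, SSZ))))))))
  step 28: S^6(Z)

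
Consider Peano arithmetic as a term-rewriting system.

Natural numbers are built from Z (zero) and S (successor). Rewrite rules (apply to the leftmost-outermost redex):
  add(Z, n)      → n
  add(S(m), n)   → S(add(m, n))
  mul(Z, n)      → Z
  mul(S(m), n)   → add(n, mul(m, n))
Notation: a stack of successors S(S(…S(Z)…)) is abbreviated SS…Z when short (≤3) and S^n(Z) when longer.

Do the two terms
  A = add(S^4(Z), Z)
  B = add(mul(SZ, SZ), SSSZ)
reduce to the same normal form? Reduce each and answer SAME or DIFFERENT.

Answer: SAME — A ⇓ S^4(Z), B ⇓ S^4(Z)

Reduction:
Term A:
  start: add(S^4(Z), Z)
  step 1: S(add(SSSZ, Z))
  step 2: S(S(add(SSZ, Z)))
  step 3: S(S(S(add(SZ, Z))))
  step 4: S(S(S(S(add(Z, Z)))))
  step 5: S^4(Z)

Term B:
  start: add(mul(SZ, SZ), SSSZ)
  step 1: add(add(SZ, mul(Z, SZ)), SSSZ)
  step 2: add(S(add(Z, mul(Z, SZ))), SSSZ)
  step 3: S(add(add(Z, mul(Z, SZ)), SSSZ))
  step 4: S(add(mul(Z, SZ), SSSZ))
  step 5: S(add(Z, SSSZ))
  step 6: S^4(Z)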